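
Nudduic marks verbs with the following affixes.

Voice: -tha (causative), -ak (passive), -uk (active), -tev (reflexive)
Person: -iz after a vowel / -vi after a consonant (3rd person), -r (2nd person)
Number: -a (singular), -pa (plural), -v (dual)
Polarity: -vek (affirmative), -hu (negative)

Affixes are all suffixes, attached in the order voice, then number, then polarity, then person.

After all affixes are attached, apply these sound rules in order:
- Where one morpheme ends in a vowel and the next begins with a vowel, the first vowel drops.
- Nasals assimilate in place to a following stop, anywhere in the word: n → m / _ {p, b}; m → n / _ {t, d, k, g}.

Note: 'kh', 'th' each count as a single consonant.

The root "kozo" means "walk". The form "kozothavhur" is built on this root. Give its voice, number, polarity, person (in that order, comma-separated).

Segment: kozo-tha-v-hu-r.
voice: -tha → causative.
number: -v → dual.
polarity: -hu → negative.
person: -r → 2nd person.

causative, dual, negative, 2nd person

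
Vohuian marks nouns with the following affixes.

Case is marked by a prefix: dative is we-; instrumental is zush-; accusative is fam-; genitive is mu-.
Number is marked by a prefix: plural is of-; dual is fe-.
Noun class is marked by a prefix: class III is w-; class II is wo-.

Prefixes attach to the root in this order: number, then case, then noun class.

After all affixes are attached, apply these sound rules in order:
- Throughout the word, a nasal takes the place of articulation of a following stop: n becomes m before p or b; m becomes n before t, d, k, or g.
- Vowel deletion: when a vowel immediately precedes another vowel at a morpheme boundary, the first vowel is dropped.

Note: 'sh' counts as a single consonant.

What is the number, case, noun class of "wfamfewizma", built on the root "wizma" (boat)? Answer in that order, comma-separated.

Segment: w-fam-fe-wizma.
number: fe- → dual.
case: fam- → accusative.
noun class: w- → class III.

dual, accusative, class III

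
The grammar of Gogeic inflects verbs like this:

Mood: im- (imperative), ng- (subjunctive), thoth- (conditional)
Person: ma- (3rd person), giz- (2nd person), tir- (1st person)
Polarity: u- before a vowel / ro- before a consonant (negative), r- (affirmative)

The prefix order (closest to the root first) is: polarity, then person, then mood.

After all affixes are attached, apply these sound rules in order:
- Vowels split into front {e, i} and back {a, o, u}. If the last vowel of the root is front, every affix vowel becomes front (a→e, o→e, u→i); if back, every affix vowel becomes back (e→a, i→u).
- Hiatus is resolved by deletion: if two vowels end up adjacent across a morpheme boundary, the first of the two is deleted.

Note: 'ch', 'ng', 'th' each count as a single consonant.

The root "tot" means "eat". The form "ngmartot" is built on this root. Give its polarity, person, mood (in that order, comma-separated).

Segment: ng-ma-r-tot.
polarity: r- → affirmative.
person: ma- → 3rd person.
mood: ng- → subjunctive.

affirmative, 3rd person, subjunctive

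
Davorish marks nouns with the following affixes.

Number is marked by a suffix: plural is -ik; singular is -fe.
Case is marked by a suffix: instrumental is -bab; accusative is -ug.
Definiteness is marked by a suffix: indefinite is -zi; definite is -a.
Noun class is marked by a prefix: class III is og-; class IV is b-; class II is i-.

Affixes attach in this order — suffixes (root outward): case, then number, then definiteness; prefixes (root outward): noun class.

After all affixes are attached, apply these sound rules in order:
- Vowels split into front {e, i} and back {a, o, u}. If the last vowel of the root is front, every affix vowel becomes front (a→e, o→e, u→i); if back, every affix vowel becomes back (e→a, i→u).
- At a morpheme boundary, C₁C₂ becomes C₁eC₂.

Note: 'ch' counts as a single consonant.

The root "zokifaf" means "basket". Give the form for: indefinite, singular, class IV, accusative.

bezokifafugefazu

Attach case accusative -ug → zokifafug.
Attach number singular -fe → zokifafugfe.
Attach noun class class IV b- → bzokifafugfe.
Attach definiteness indefinite -zi → bzokifafugfezi.
Apply vowel harmony: bzokifafugfezi → bzokifafugfazu.
Apply epenthesis: bzokifafugfazu → bezokifafugefazu.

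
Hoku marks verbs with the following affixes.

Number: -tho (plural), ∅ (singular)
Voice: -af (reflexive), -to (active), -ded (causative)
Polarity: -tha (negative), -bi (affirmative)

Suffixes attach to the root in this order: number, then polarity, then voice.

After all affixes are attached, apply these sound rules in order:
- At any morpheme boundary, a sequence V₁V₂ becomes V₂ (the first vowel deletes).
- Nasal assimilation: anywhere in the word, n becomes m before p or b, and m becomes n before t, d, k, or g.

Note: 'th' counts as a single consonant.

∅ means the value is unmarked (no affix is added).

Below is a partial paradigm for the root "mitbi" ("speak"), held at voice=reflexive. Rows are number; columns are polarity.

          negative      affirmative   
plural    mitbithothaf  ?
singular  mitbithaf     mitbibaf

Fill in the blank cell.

Attach number plural -tho → mitbitho.
Attach polarity affirmative -bi → mitbithobi.
Attach voice reflexive -af → mitbithobiaf.
Apply vowel deletion: mitbithobiaf → mitbithobaf.
Nasal assimilation: no change.

mitbithobaf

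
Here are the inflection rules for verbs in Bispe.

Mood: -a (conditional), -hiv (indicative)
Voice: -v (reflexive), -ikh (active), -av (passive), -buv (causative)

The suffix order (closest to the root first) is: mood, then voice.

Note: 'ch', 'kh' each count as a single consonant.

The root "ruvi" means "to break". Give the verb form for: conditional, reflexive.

ruviav

Attach mood conditional -a → ruvia.
Attach voice reflexive -v → ruviav.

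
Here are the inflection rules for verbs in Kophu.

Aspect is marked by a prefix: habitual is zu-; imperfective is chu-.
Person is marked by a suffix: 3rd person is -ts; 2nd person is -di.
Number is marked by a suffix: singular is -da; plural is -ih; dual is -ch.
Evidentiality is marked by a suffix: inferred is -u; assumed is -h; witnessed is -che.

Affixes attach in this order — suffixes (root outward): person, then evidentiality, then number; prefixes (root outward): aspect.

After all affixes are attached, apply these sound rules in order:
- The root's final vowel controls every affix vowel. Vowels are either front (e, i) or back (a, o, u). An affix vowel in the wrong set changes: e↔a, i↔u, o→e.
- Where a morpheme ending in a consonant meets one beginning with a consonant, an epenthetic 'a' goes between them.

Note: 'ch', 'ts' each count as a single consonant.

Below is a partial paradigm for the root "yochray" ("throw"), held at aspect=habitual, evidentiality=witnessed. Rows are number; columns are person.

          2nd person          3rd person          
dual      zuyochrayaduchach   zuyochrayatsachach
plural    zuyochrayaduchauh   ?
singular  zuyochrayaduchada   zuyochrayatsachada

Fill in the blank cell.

Attach aspect habitual zu- → zuyochray.
Attach person 3rd person -ts → zuyochrayts.
Attach evidentiality witnessed -che → zuyochraytsche.
Attach number plural -ih → zuyochraytscheih.
Apply vowel harmony: zuyochraytscheih → zuyochraytschauh.
Apply epenthesis: zuyochraytschauh → zuyochrayatsachauh.

zuyochrayatsachauh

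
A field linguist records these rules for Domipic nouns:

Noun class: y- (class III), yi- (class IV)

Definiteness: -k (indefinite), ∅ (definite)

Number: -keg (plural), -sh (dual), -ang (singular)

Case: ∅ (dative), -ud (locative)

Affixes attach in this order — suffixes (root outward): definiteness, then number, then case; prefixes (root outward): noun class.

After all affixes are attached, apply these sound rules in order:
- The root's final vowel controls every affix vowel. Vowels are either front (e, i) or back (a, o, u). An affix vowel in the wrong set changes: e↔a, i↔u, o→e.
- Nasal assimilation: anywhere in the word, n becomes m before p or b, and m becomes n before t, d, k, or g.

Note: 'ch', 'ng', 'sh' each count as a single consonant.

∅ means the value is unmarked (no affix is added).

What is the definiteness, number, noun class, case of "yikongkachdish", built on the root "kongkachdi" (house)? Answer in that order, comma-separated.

definite, dual, class IV, dative

Segment: yi-kongkachdi-sh.
definiteness: ∅ → definite.
number: -sh → dual.
noun class: yi- → class IV.
case: ∅ → dative.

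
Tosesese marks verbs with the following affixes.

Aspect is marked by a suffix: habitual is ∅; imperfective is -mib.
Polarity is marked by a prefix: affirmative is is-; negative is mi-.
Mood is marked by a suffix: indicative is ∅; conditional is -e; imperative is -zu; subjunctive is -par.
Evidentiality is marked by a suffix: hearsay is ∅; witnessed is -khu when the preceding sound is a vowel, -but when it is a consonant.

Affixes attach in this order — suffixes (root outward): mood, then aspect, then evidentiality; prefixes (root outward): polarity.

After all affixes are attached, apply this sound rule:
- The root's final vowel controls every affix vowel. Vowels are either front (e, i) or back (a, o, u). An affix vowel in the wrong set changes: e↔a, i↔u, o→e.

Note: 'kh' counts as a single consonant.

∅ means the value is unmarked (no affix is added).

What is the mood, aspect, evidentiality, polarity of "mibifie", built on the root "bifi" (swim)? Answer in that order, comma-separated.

conditional, habitual, hearsay, negative

Segment: mi-bifi-e.
mood: -e → conditional.
aspect: ∅ → habitual.
evidentiality: ∅ → hearsay.
polarity: mi- → negative.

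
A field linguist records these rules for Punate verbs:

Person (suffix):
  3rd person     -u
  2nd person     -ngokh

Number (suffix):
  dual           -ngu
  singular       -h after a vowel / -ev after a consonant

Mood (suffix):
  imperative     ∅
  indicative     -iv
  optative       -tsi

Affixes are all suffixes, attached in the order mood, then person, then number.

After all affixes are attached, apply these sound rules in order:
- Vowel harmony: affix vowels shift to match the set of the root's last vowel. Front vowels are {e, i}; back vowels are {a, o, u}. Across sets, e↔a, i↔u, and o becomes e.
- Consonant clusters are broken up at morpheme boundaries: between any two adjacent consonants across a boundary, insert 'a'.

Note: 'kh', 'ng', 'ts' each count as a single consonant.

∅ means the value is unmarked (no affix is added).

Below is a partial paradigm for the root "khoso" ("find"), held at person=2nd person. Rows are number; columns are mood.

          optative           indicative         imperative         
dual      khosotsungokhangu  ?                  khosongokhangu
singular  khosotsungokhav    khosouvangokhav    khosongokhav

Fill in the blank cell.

Attach mood indicative -iv → khosoiv.
Attach person 2nd person -ngokh → khosoivngokh.
Attach number dual -ngu → khosoivngokhngu.
Apply vowel harmony: khosoivngokhngu → khosouvngokhngu.
Apply epenthesis: khosouvngokhngu → khosouvangokhangu.

khosouvangokhangu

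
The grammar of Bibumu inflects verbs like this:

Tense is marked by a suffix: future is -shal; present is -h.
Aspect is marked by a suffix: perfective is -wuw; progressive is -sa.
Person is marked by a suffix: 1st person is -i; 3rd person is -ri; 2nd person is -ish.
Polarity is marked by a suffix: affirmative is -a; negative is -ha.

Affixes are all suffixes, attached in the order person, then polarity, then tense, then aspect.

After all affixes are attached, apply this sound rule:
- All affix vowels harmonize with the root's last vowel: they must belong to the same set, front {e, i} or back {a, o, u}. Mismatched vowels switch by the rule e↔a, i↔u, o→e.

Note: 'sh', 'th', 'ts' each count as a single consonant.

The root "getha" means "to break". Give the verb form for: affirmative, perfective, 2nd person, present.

gethaushahwuw

Attach person 2nd person -ish → gethaish.
Attach polarity affirmative -a → gethaisha.
Attach tense present -h → gethaishah.
Attach aspect perfective -wuw → gethaishahwuw.
Apply vowel harmony: gethaishahwuw → gethaushahwuw.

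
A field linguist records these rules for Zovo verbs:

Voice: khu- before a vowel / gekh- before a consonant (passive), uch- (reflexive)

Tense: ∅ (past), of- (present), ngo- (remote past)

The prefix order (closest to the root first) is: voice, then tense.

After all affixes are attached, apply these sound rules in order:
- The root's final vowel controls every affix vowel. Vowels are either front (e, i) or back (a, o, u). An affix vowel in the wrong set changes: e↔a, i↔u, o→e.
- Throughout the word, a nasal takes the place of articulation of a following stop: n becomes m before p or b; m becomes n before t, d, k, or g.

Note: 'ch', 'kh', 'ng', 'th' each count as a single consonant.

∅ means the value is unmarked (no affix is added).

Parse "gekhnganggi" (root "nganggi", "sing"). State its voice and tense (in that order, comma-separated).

passive, past

Segment: gekh-nganggi.
voice: khu/gekh- → passive.
tense: ∅ → past.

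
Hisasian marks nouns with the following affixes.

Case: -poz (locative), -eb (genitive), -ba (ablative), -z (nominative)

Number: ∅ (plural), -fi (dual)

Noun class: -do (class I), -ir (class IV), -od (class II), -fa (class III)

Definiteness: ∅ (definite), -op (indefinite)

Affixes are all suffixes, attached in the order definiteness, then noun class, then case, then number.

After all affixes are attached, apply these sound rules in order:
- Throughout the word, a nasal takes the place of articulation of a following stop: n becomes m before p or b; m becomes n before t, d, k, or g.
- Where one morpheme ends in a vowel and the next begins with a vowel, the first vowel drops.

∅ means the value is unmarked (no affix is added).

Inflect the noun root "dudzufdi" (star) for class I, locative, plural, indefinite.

dudzufdopdopoz

Attach definiteness indefinite -op → dudzufdiop.
Attach noun class class I -do → dudzufdiopdo.
Attach case locative -poz → dudzufdiopdopoz.
number = plural: zero marking, form stays dudzufdiopdopoz.
Nasal assimilation: no change.
Apply vowel deletion: dudzufdiopdopoz → dudzufdopdopoz.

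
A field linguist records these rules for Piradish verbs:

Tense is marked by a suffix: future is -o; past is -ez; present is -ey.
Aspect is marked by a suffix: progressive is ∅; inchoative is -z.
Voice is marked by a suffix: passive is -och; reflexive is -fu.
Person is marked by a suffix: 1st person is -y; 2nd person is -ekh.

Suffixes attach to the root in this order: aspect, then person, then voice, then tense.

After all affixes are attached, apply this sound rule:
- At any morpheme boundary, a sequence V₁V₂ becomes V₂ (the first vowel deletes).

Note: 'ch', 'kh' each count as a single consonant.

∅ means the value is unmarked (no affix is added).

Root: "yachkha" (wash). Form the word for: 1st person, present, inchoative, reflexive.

yachkhazyfey

Attach aspect inchoative -z → yachkhaz.
Attach person 1st person -y → yachkhazy.
Attach voice reflexive -fu → yachkhazyfu.
Attach tense present -ey → yachkhazyfuey.
Apply vowel deletion: yachkhazyfuey → yachkhazyfey.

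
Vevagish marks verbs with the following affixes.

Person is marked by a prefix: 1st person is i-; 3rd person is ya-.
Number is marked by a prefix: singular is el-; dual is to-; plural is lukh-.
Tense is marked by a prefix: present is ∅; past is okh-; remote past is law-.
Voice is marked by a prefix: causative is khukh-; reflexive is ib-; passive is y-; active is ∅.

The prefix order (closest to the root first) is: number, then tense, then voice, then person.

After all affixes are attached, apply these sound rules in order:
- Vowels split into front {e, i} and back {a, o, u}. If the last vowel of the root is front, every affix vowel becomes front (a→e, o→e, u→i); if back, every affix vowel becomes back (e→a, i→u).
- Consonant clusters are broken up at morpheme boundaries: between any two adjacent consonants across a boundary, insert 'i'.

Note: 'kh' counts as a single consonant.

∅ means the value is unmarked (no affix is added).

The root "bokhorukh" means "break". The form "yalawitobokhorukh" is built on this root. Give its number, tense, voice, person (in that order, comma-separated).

Segment: ya-law-to-bokhorukh.
number: to- → dual.
tense: law- → remote past.
voice: ∅ → active.
person: ya- → 3rd person.

dual, remote past, active, 3rd person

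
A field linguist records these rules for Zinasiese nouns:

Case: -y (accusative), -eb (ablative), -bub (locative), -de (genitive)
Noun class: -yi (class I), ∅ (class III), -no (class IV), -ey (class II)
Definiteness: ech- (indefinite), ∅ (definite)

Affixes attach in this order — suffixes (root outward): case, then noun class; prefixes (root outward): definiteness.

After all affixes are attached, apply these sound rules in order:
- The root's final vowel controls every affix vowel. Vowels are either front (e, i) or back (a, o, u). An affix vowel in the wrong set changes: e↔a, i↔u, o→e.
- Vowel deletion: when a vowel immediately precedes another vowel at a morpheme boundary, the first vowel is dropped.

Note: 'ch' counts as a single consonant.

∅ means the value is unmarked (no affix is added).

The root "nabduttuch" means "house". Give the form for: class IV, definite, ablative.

nabduttuchabno

definiteness = definite: zero marking, form stays nabduttuch.
Attach case ablative -eb → nabduttucheb.
Attach noun class class IV -no → nabduttuchebno.
Apply vowel harmony: nabduttuchebno → nabduttuchabno.
Vowel deletion: no change.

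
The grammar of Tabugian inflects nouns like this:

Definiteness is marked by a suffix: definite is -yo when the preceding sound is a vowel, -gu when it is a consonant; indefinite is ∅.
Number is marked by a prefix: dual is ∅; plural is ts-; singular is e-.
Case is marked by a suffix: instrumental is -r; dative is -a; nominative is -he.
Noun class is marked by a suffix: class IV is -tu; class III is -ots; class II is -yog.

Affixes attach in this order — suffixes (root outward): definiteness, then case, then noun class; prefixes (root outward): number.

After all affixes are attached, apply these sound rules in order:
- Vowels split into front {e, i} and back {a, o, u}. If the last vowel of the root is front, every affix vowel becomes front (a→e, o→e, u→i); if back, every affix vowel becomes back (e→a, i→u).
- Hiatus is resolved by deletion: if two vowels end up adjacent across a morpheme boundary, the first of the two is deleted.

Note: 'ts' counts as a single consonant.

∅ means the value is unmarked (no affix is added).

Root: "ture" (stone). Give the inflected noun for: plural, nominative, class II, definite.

tstureyeheyeg

Attach number plural ts- → tsture.
Attach definiteness definite -yo (after vowel 'e') → tstureyo.
Attach case nominative -he → tstureyohe.
Attach noun class class II -yog → tstureyoheyog.
Apply vowel harmony: tstureyoheyog → tstureyeheyeg.
Vowel deletion: no change.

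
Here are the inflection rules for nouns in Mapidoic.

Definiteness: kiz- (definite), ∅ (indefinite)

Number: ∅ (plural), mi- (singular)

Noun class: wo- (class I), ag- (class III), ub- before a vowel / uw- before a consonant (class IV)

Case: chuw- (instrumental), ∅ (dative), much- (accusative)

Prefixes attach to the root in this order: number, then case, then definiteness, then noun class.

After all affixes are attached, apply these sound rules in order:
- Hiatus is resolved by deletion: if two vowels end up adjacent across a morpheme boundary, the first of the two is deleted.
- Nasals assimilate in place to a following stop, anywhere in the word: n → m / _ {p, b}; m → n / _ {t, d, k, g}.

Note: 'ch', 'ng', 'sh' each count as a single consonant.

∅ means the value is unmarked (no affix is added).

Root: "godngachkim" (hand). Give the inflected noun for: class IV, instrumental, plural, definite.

number = plural: zero marking, form stays godngachkim.
Attach case instrumental chuw- → chuwgodngachkim.
Attach definiteness definite kiz- → kizchuwgodngachkim.
Attach noun class class IV uw- (before consonant 'k') → uwkizchuwgodngachkim.
Vowel deletion: no change.
Nasal assimilation: no change.

uwkizchuwgodngachkim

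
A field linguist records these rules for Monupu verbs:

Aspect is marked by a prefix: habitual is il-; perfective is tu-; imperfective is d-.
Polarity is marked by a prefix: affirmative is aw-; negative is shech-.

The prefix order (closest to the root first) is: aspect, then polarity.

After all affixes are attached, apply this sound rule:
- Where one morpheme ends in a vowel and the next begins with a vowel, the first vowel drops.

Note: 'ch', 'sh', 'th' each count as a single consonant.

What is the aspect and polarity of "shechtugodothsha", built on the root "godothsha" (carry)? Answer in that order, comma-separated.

perfective, negative

Segment: shech-tu-godothsha.
aspect: tu- → perfective.
polarity: shech- → negative.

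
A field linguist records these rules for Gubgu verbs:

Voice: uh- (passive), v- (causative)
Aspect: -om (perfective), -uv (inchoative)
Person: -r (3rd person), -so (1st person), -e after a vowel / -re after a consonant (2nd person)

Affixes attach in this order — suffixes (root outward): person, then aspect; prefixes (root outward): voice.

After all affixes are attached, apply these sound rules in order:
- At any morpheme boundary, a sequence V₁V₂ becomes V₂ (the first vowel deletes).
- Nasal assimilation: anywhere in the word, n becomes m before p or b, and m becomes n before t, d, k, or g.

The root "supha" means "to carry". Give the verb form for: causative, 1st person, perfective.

vsuphasom

Attach voice causative v- → vsupha.
Attach person 1st person -so → vsuphaso.
Attach aspect perfective -om → vsuphasoom.
Apply vowel deletion: vsuphasoom → vsuphasom.
Nasal assimilation: no change.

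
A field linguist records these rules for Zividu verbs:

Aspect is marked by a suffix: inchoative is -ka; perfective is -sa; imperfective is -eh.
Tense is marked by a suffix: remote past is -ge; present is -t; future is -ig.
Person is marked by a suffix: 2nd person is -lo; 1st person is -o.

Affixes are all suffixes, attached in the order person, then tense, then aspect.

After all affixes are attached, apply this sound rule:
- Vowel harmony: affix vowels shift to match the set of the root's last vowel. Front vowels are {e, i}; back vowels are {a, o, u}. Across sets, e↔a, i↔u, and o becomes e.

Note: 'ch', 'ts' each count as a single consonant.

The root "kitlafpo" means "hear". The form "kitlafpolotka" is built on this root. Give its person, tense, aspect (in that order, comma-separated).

Segment: kitlafpo-lo-t-ka.
person: -lo → 2nd person.
tense: -t → present.
aspect: -ka → inchoative.

2nd person, present, inchoative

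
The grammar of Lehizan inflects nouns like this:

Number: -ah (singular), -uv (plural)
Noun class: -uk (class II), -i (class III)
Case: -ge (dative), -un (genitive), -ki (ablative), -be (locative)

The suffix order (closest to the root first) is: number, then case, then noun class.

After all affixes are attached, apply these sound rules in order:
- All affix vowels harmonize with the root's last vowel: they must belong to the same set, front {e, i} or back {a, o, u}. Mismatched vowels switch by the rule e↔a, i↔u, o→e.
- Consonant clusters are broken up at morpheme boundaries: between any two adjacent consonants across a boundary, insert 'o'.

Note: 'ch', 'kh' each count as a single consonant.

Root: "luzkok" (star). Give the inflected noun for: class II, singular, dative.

luzkokahogauk

Attach number singular -ah → luzkokah.
Attach case dative -ge → luzkokahge.
Attach noun class class II -uk → luzkokahgeuk.
Apply vowel harmony: luzkokahgeuk → luzkokahgauk.
Apply epenthesis: luzkokahgauk → luzkokahogauk.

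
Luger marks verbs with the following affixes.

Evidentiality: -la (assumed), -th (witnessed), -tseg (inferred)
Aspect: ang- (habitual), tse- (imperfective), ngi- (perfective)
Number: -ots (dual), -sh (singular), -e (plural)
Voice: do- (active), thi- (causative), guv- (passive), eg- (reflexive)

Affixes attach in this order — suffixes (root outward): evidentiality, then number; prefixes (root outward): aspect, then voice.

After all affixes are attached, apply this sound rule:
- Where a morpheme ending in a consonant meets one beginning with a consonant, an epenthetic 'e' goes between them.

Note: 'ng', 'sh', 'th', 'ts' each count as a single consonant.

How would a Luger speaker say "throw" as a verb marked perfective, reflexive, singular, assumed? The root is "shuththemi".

egengishuththemilash

Attach aspect perfective ngi- → ngishuththemi.
Attach evidentiality assumed -la → ngishuththemila.
Attach voice reflexive eg- → egngishuththemila.
Attach number singular -sh → egngishuththemilash.
Apply epenthesis: egngishuththemilash → egengishuththemilash.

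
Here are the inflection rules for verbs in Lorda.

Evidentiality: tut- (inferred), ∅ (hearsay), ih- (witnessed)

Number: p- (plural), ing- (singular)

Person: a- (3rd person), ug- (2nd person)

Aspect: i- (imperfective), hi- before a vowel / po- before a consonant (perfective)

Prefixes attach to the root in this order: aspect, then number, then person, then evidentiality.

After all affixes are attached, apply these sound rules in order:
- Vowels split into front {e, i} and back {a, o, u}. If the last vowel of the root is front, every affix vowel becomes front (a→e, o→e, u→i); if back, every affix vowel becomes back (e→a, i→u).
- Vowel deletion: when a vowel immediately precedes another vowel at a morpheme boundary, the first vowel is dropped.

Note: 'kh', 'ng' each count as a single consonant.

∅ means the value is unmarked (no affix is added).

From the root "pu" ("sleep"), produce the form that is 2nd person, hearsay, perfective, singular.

Attach aspect perfective po- (before consonant 'p') → popu.
Attach number singular ing- → ingpopu.
Attach person 2nd person ug- → ugingpopu.
evidentiality = hearsay: zero marking, form stays ugingpopu.
Apply vowel harmony: ugingpopu → ugungpopu.
Vowel deletion: no change.

ugungpopu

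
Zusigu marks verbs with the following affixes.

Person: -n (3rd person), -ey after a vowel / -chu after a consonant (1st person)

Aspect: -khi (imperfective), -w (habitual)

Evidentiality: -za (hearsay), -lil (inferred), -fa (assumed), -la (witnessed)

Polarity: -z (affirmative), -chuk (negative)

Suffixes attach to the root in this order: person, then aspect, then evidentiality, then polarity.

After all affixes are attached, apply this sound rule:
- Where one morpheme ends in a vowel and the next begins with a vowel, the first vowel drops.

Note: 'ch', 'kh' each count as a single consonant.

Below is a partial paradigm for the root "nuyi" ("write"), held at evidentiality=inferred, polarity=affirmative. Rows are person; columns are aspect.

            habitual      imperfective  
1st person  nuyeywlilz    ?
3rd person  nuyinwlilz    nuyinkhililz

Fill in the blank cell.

nuyeykhililz

Attach person 1st person -ey (after vowel 'i') → nuyiey.
Attach aspect imperfective -khi → nuyieykhi.
Attach evidentiality inferred -lil → nuyieykhilil.
Attach polarity affirmative -z → nuyieykhililz.
Apply vowel deletion: nuyieykhililz → nuyeykhililz.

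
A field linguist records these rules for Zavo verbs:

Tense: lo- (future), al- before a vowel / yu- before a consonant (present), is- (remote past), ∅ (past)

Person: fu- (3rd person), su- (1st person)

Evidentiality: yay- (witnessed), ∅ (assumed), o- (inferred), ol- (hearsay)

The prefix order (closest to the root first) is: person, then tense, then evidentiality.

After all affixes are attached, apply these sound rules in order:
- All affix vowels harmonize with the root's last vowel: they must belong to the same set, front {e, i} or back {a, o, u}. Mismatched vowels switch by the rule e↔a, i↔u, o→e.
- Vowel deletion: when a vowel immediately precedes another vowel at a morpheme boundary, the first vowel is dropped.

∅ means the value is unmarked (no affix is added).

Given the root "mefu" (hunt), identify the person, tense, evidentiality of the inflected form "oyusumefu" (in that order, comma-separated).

Segment: o-yu-su-mefu.
person: su- → 1st person.
tense: al/yu- → present.
evidentiality: o- → inferred.

1st person, present, inferred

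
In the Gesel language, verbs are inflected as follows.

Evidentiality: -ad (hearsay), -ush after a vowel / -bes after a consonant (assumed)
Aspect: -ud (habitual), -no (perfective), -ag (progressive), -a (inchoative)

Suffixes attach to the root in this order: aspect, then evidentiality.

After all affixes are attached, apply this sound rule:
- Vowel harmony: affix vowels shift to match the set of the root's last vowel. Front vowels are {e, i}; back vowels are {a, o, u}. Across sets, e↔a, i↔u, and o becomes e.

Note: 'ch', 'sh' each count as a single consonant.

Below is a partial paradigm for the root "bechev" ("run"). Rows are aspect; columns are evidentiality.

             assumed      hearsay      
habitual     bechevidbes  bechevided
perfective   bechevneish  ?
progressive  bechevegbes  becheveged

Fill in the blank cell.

Attach aspect perfective -no → bechevno.
Attach evidentiality hearsay -ad → bechevnoad.
Apply vowel harmony: bechevnoad → bechevneed.

bechevneed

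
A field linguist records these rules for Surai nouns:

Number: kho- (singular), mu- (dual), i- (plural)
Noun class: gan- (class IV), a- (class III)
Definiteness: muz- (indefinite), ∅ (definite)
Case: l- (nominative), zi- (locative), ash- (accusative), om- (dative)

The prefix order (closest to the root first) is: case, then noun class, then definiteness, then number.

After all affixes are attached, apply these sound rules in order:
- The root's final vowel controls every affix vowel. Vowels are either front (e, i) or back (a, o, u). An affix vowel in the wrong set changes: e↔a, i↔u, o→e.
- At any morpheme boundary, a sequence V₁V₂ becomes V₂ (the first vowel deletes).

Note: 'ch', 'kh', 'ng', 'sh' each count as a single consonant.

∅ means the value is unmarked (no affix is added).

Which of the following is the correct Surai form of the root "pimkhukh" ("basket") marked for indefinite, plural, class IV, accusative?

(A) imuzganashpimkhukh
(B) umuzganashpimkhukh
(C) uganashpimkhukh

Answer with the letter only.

B

Attach case accusative ash- → ashpimkhukh.
Attach noun class class IV gan- → ganashpimkhukh.
Attach definiteness indefinite muz- → muzganashpimkhukh.
Attach number plural i- → imuzganashpimkhukh.
Apply vowel harmony: imuzganashpimkhukh → umuzganashpimkhukh.
Vowel deletion: no change.
So the correct form is umuzganashpimkhukh, option (B).
(C) uganashpimkhukh is wrong: it uses definite instead of indefinite for definiteness.
(A) imuzganashpimkhukh is wrong: it fails to apply the sound rule(s).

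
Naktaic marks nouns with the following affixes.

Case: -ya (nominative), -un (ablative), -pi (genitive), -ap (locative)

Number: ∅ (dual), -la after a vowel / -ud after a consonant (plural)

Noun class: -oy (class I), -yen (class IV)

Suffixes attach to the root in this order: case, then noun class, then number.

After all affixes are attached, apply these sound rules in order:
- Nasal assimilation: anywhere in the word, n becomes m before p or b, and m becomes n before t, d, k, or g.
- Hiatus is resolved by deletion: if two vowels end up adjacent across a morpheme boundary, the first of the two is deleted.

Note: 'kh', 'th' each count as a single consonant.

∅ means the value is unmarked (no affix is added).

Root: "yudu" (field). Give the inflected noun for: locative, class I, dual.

Attach case locative -ap → yuduap.
Attach noun class class I -oy → yuduapoy.
number = dual: zero marking, form stays yuduapoy.
Nasal assimilation: no change.
Apply vowel deletion: yuduapoy → yudapoy.

yudapoy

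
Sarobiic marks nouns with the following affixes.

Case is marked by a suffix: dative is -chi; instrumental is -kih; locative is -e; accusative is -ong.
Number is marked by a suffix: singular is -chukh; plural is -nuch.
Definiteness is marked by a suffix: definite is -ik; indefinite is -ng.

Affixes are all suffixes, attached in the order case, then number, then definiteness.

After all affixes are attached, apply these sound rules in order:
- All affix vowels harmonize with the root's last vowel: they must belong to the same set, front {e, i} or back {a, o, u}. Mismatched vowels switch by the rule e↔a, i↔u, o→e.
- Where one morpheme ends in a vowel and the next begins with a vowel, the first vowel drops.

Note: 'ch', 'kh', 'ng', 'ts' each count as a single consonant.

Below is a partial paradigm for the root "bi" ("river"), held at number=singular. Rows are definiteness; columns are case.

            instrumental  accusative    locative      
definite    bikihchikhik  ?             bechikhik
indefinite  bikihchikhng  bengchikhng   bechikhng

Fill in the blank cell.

Attach case accusative -ong → biong.
Attach number singular -chukh → biongchukh.
Attach definiteness definite -ik → biongchukhik.
Apply vowel harmony: biongchukhik → biengchikhik.
Apply vowel deletion: biengchikhik → bengchikhik.

bengchikhik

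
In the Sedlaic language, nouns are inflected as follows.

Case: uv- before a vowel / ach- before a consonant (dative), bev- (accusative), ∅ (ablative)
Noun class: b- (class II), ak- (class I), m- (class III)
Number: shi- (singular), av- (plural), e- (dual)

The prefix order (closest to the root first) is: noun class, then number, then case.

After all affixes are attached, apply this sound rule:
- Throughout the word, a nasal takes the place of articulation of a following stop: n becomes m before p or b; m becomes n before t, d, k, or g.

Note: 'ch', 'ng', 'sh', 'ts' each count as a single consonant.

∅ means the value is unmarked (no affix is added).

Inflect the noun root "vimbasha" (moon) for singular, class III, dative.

Attach noun class class III m- → mvimbasha.
Attach number singular shi- → shimvimbasha.
Attach case dative ach- (before consonant 'sh') → achshimvimbasha.
Nasal assimilation: no change.

achshimvimbasha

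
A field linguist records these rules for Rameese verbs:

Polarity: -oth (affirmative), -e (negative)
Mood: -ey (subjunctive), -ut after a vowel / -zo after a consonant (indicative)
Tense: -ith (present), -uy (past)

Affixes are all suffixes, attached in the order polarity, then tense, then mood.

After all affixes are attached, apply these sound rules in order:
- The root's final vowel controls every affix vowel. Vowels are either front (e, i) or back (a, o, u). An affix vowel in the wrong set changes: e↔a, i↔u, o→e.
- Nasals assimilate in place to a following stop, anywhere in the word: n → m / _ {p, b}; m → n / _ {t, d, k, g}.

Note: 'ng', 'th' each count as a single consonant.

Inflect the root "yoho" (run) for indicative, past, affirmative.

yohoothuyzo

Attach polarity affirmative -oth → yohooth.
Attach tense past -uy → yohoothuy.
Attach mood indicative -zo (after consonant 'y') → yohoothuyzo.
Vowel harmony: no change.
Nasal assimilation: no change.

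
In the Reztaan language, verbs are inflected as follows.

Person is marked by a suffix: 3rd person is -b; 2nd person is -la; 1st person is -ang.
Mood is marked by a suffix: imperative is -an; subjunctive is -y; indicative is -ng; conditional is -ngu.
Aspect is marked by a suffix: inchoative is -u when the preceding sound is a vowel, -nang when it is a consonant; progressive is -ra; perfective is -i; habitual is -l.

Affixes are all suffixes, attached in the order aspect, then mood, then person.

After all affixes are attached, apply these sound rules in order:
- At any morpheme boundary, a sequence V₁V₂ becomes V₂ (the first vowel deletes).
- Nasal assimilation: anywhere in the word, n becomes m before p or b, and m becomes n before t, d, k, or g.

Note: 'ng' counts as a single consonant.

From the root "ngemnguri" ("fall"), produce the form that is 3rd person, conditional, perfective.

Attach aspect perfective -i → ngemngurii.
Attach mood conditional -ngu → ngemnguriingu.
Attach person 3rd person -b → ngemnguriingub.
Apply vowel deletion: ngemnguriingub → ngemnguringub.
Nasal assimilation: no change.

ngemnguringub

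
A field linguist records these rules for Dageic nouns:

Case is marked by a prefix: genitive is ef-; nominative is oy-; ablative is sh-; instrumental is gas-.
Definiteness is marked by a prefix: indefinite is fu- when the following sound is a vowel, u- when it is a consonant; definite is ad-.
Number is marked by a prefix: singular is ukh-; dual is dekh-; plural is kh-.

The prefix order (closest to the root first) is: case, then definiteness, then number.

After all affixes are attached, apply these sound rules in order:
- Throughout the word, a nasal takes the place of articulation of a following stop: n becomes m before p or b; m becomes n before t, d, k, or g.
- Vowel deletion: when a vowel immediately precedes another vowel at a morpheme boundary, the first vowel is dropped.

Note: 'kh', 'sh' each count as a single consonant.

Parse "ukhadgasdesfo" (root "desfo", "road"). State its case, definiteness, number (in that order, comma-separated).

Segment: ukh-ad-gas-desfo.
case: gas- → instrumental.
definiteness: ad- → definite.
number: ukh- → singular.

instrumental, definite, singular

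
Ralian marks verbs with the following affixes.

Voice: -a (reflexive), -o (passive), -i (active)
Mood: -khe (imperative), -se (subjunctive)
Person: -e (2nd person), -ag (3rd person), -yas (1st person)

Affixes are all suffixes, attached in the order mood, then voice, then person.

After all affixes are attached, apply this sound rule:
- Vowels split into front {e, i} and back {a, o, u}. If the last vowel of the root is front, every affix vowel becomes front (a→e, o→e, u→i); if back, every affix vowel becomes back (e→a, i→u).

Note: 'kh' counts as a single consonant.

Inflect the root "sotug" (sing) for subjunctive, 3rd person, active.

sotugsauag

Attach mood subjunctive -se → sotugse.
Attach voice active -i → sotugsei.
Attach person 3rd person -ag → sotugseiag.
Apply vowel harmony: sotugseiag → sotugsauag.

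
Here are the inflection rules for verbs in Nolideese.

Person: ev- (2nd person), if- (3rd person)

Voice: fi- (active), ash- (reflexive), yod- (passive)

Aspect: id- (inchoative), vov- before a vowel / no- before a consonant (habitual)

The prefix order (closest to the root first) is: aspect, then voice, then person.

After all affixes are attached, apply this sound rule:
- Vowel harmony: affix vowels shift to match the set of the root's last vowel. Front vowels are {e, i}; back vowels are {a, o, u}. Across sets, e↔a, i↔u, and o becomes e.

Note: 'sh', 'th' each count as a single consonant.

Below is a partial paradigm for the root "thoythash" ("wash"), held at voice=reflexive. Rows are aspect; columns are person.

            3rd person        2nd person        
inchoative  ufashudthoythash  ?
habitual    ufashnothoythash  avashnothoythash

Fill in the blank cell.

Attach aspect inchoative id- → idthoythash.
Attach voice reflexive ash- → ashidthoythash.
Attach person 2nd person ev- → evashidthoythash.
Apply vowel harmony: evashidthoythash → avashudthoythash.

avashudthoythash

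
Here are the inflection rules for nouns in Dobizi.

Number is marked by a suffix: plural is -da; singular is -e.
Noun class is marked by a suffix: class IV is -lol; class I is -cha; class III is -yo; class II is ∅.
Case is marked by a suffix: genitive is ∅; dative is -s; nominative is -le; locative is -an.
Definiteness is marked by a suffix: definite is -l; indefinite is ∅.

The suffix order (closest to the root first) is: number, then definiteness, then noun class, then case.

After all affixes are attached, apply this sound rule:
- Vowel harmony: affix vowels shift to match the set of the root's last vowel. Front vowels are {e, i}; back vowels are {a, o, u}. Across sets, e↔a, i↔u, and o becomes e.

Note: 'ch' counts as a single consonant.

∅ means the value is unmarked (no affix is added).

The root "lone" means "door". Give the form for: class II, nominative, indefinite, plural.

lonedele

Attach number plural -da → loneda.
definiteness = indefinite: zero marking, form stays loneda.
noun class = class II: zero marking, form stays loneda.
Attach case nominative -le → lonedale.
Apply vowel harmony: lonedale → lonedele.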